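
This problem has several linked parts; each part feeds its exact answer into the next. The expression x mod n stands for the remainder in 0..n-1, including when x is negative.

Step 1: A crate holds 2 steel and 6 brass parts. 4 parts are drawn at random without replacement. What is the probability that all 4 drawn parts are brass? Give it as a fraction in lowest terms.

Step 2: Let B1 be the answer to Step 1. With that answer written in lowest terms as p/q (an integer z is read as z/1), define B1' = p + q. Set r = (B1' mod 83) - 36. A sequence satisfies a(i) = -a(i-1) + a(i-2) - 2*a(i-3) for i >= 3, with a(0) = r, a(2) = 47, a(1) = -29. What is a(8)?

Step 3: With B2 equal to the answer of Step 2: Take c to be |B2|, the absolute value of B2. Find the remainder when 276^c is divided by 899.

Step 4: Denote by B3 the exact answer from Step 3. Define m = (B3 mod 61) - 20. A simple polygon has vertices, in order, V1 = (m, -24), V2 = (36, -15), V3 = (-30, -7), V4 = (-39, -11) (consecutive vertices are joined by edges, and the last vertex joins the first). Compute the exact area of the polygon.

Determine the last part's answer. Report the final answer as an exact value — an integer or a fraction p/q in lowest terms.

1023/2

Step 1: total draws C(8,4) = 70; favorable C(6,4) = 15; P = 3/14; answer 3/14
Step 2: B1 = 3/14; threaded value p + q = 17; r = -19; a(3) = -1*(47) + 1*(-29) - 2*(-19) = -38; iterating: a(3)=-38, a(4)=143, a(5)=-275, a(6)=494, a(7)=-1055, a(8)=2099; answer 2099
Step 3: B2 = 2099; c = 2099; squarings mod 899: 276^1=276, 276^2=660, 276^4=484, 276^8=516, 276^16=152, 276^32=629, 276^64=81, 276^128=268, 276^256=803, 276^512=226, 276^1024=732, 276^2048=20; 276^2099 = 276^1 * 276^2 * 276^16 * 276^32 * 276^2048 = 785 (mod 899); answer 785
Step 4: B3 = 785; m = 33; cross terms: (33*-15 - 36*-24)=369, (36*-7 - -30*-15)=-702, (-30*-11 - -39*-7)=57, (-39*-24 - 33*-11)=1299; twice the area = |1023| = 1023; area = 1023/2; answer 1023/2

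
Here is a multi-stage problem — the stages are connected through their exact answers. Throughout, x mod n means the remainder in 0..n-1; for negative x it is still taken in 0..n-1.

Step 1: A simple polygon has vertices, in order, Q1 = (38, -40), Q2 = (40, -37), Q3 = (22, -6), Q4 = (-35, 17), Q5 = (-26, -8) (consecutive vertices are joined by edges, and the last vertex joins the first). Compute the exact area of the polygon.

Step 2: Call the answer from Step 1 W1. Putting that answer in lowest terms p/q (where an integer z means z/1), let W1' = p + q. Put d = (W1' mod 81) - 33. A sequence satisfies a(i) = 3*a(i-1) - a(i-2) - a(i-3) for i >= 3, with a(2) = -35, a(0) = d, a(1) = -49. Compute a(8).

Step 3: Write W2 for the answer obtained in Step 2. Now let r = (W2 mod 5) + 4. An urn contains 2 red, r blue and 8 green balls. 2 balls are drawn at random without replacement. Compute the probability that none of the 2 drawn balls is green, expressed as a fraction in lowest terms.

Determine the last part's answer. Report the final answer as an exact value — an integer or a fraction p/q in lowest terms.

Step 1: cross terms: (38*-37 - 40*-40)=194, (40*-6 - 22*-37)=574, (22*17 - -35*-6)=164, (-35*-8 - -26*17)=722, (-26*-40 - 38*-8)=1344; twice the area = |2998| = 2998; area = 1499; answer 1499
Step 2: W1 = 1499; threaded value p + q = 1500; d = 9; a(3) = 3*(-35) - 1*(-49) - 1*(9) = -65; iterating: a(3)=-65, a(4)=-111, a(5)=-233, a(6)=-523, a(7)=-1225, a(8)=-2919; answer -2919
Step 3: W2 = -2919; r = 5; total draws C(15,2) = 105; favorable C(7,2) = 21; P = 1/5; answer 1/5

1/5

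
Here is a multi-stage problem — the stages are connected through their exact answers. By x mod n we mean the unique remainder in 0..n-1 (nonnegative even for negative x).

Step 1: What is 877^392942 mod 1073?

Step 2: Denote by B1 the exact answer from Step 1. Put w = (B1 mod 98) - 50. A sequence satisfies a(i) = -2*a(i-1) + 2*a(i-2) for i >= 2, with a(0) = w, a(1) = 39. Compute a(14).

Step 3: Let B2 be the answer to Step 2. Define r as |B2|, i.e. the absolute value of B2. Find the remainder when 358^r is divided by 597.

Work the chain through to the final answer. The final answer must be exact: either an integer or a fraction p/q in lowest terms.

Step 1: squarings mod 1073: 877^1=877, 877^2=861, 877^4=951, 877^8=935, 877^16=803, 877^32=1009, 877^64=877, 877^128=861, 877^256=951, 877^512=935, 877^1024=803, 877^2048=1009, 877^4096=877, 877^8192=861, 877^16384=951, 877^32768=935, 877^65536=803, 877^131072=1009, 877^262144=877; 877^392942 = 877^2 * 877^4 * 877^8 * 877^32 * 877^64 * 877^128 * 877^512 * 877^1024 * 877^2048 * 877^4096 * 877^8192 * 877^16384 * 877^32768 * 877^65536 * 877^262144 = 1009 (mod 1073); answer 1009
Step 2: B1 = 1009; w = -21; a(2) = -2*(39) + 2*(-21) = -120; iterating: a(2)=-120, a(3)=318, a(4)=-876, a(5)=2388, a(6)=-6528, a(7)=17832, a(8)=-48720, a(9)=133104, a(10)=-363648, a(11)=993504, a(12)=-2714304, a(13)=7415616, a(14)=-20259840; answer -20259840
Step 3: B2 = -20259840; r = 20259840; squarings mod 597: 358^1=358, 358^2=406, 358^4=64, 358^8=514, 358^16=322, 358^32=403, 358^64=25, 358^128=28, 358^256=187, 358^512=343, 358^1024=40, 358^2048=406, 358^4096=64, 358^8192=514, 358^16384=322, 358^32768=403, 358^65536=25, 358^131072=28, 358^262144=187, 358^524288=343, 358^1048576=40, 358^2097152=406, 358^4194304=64, 358^8388608=514, 358^16777216=322; 358^20259840 = 358^1024 * 358^8192 * 358^65536 * 358^262144 * 358^1048576 * 358^2097152 * 358^16777216 = 586 (mod 597); answer 586

586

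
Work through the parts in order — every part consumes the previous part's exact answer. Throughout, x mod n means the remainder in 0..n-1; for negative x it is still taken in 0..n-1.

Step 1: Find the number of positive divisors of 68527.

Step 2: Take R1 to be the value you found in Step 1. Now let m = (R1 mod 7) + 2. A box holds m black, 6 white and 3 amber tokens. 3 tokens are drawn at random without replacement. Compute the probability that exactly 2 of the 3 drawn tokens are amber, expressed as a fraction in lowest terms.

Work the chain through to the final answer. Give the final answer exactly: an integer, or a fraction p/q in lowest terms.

Step 1: 68527 = 17 * 29 * 139; number of divisors = (1+1) * (1+1) * (1+1) = 8; answer 8
Step 2: R1 = 8; m = 3; total draws C(12,3) = 220; favorable C(3,2)*C(9,1) = 27; P = 27/220; answer 27/220

27/220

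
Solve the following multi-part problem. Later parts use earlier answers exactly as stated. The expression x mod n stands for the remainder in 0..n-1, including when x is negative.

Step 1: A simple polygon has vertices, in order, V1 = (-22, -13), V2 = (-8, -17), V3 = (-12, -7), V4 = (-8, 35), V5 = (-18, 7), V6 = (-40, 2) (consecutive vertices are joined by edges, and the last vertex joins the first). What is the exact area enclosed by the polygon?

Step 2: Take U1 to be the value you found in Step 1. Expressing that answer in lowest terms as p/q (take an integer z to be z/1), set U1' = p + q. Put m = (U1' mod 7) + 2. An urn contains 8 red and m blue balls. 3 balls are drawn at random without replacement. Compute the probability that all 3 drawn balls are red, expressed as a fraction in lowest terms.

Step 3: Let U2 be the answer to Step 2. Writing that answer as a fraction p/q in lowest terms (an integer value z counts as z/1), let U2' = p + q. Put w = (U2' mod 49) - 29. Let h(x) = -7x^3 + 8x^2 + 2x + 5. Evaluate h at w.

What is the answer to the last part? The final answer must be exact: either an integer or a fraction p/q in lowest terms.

Step 1: cross terms: (-22*-17 - -8*-13)=270, (-8*-7 - -12*-17)=-148, (-12*35 - -8*-7)=-476, (-8*7 - -18*35)=574, (-18*2 - -40*7)=244, (-40*-13 - -22*2)=564; twice the area = |1028| = 1028; area = 514; answer 514
Step 2: U1 = 514; threaded value p + q = 515; m = 6; total draws C(14,3) = 364; favorable C(8,3) = 56; P = 2/13; answer 2/13
Step 3: U2 = 2/13; threaded value p + q = 15; w = -14; -7*(-14)^3 + 8*(-14)^2 + 2*(-14)^1 + 5 = (19208) + (1568) + (-28) + (5) = 20753; answer 20753

20753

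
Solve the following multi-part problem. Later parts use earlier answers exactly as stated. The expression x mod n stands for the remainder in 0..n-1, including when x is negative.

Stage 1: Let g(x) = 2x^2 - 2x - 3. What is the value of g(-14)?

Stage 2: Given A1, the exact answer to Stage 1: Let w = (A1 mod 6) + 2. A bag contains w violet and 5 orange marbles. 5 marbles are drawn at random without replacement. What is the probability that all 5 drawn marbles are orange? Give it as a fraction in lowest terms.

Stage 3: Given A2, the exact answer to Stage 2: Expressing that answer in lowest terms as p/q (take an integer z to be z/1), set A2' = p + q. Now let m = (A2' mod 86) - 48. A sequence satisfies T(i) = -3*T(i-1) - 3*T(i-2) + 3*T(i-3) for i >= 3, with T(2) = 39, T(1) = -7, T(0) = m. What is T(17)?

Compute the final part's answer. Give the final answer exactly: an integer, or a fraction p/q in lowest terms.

2858409

Stage 1: 2*(-14)^2 - 2*(-14)^1 - 3 = (392) + (28) + (-3) = 417; answer 417
Stage 2: A1 = 417; w = 5; total draws C(10,5) = 252; favorable C(5,5) = 1; P = 1/252; answer 1/252
Stage 3: A2 = 1/252; threaded value p + q = 253; m = 33; T(3) = -3*(39) - 3*(-7) + 3*(33) = 3; iterating: T(3)=3, T(4)=-147, T(5)=549, T(6)=-1197, T(7)=1503, T(8)=729, T(9)=-10287, T(10)=33183, T(11)=-66501, T(12)=69093, T(13)=91773, T(14)=-682101, T(15)=1978263, T(16)=-3613167, T(17)=2858409; answer 2858409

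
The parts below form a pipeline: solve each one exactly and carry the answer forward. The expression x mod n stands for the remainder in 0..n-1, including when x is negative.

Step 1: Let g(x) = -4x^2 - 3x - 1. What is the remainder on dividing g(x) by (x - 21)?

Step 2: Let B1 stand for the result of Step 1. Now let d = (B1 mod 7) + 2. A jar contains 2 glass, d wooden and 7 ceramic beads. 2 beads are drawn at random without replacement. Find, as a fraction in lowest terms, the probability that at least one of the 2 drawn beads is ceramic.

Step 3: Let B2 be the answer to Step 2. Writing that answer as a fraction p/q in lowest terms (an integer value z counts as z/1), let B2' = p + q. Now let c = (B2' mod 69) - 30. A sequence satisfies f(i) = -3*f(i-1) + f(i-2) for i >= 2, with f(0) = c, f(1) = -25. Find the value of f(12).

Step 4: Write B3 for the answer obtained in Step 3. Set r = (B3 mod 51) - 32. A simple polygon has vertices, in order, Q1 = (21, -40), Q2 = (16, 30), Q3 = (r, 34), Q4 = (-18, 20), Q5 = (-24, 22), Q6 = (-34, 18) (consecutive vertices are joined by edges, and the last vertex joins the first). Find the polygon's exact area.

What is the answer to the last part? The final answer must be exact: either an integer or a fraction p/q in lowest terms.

1949

Step 1: remainder = value at the root: -4*(21)^2 - 3*(21)^1 - 1 = (-1764) + (-63) + (-1) = -1828; answer -1828
Step 2: B1 = -1828; d = 8; total draws C(17,2) = 136; complement C(10,2) = 45; favorable 136 - 45 = 91; P = 91/136; answer 91/136
Step 3: B2 = 91/136; threaded value p + q = 227; c = -10; f(2) = -3*(-25) + 1*(-10) = 65; iterating: f(2)=65, f(3)=-220, f(4)=725, f(5)=-2395, f(6)=7910, f(7)=-26125, f(8)=86285, f(9)=-284980, f(10)=941225, f(11)=-3108655, f(12)=10267190; answer 10267190
Step 4: B3 = 10267190; r = -9; cross terms: (21*30 - 16*-40)=1270, (16*34 - -9*30)=814, (-9*20 - -18*34)=432, (-18*22 - -24*20)=84, (-24*18 - -34*22)=316, (-34*-40 - 21*18)=982; twice the area = |3898| = 3898; area = 1949; answer 1949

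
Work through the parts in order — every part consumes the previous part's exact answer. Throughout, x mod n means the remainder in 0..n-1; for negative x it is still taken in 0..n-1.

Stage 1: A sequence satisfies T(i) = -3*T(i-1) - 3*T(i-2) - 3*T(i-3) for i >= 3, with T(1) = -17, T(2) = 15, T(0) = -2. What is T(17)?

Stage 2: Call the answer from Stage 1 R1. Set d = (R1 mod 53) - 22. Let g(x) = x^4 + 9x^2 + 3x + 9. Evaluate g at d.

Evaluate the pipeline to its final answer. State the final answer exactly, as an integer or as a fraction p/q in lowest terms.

7326

Stage 1: T(3) = -3*(15) - 3*(-17) - 3*(-2) = 12; iterating: T(3)=12, T(4)=-30, T(5)=9, T(6)=27, T(7)=-18, T(8)=-54, T(9)=135, T(10)=-189, T(11)=324, T(12)=-810, T(13)=2025, T(14)=-4617, T(15)=10206, T(16)=-22842, T(17)=51759; answer 51759
Stage 2: R1 = 51759; d = 9; 1*(9)^4 + 9*(9)^2 + 3*(9)^1 + 9 = (6561) + (729) + (27) + (9) = 7326; answer 7326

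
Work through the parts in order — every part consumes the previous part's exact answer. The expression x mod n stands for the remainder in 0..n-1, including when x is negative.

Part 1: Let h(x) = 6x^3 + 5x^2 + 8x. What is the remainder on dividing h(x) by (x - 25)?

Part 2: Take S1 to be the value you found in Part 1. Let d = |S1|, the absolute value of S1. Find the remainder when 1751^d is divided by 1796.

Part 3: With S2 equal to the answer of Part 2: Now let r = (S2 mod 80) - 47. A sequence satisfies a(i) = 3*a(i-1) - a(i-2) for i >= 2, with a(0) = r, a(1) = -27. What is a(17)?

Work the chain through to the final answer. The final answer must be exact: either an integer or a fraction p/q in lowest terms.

Part 1: remainder = value at the root: 6*(25)^3 + 5*(25)^2 + 8*(25)^1 = (93750) + (3125) + (200) = 97075; answer 97075
Part 2: S1 = 97075; d = 97075; squarings mod 1796: 1751^1=1751, 1751^2=229, 1751^4=357, 1751^8=1729, 1751^16=897, 1751^32=1, 1751^64=1, 1751^128=1, 1751^256=1, 1751^512=1, 1751^1024=1, 1751^2048=1, 1751^4096=1, 1751^8192=1, 1751^16384=1, 1751^32768=1, 1751^65536=1; 1751^97075 = 1751^1 * 1751^2 * 1751^16 * 1751^32 * 1751^256 * 1751^512 * 1751^2048 * 1751^4096 * 1751^8192 * 1751^16384 * 1751^65536 = 427 (mod 1796); answer 427
Part 3: S2 = 427; r = -20; a(2) = 3*(-27) - 1*(-20) = -61; iterating: a(2)=-61, a(3)=-156, a(4)=-407, a(5)=-1065, a(6)=-2788, a(7)=-7299, a(8)=-19109, a(9)=-50028, a(10)=-130975, a(11)=-342897, a(12)=-897716, a(13)=-2350251, a(14)=-6153037, a(15)=-16108860, a(16)=-42173543, a(17)=-110411769; answer -110411769

-110411769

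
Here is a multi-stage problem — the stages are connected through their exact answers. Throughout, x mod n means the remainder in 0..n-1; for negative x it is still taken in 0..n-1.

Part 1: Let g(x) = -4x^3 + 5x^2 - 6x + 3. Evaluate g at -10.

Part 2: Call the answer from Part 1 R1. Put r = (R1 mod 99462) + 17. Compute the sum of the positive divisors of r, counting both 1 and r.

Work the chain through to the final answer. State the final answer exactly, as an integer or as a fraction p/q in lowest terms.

Part 1: -4*(-10)^3 + 5*(-10)^2 - 6*(-10)^1 + 3 = (4000) + (500) + (60) + (3) = 4563; answer 4563
Part 2: R1 = 4563; r = 4580; 4580 = 2^2 * 5 * 229; sigma = (1 + 2 + 4) * (1 + 5) * (1 + 229) = 7 * 6 * 230 = 9660; answer 9660

9660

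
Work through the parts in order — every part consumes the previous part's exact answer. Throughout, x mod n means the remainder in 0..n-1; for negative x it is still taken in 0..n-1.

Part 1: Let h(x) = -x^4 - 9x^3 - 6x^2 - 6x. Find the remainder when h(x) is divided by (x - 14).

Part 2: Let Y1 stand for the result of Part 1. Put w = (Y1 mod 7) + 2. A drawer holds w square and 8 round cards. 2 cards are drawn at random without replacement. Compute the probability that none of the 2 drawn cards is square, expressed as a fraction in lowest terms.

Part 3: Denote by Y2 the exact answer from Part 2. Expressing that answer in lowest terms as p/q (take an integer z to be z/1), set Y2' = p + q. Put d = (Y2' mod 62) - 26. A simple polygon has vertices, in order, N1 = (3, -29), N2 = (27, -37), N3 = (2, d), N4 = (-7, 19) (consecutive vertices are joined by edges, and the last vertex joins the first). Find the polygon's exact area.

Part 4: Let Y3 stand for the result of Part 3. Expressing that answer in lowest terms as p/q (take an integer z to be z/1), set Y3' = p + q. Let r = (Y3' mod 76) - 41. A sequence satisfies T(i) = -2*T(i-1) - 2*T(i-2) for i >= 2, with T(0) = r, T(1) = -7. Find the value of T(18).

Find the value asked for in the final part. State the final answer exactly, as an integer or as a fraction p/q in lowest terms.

Part 1: remainder = value at the root: -1*(14)^4 - 9*(14)^3 - 6*(14)^2 - 6*(14)^1 = (-38416) + (-24696) + (-1176) + (-84) = -64372; answer -64372
Part 2: Y1 = -64372; w = 2; total draws C(10,2) = 45; favorable C(8,2) = 28; P = 28/45; answer 28/45
Part 3: Y2 = 28/45; threaded value p + q = 73; d = -15; cross terms: (3*-37 - 27*-29)=672, (27*-15 - 2*-37)=-331, (2*19 - -7*-15)=-67, (-7*-29 - 3*19)=146; twice the area = |420| = 420; area = 210; answer 210
Part 4: Y3 = 210; threaded value p + q = 211; r = 18; T(2) = -2*(-7) - 2*(18) = -22; iterating: T(2)=-22, T(3)=58, T(4)=-72, T(5)=28, T(6)=88, T(7)=-232, T(8)=288, T(9)=-112, T(10)=-352, T(11)=928, T(12)=-1152, T(13)=448, T(14)=1408, T(15)=-3712, T(16)=4608, T(17)=-1792, T(18)=-5632; answer -5632

-5632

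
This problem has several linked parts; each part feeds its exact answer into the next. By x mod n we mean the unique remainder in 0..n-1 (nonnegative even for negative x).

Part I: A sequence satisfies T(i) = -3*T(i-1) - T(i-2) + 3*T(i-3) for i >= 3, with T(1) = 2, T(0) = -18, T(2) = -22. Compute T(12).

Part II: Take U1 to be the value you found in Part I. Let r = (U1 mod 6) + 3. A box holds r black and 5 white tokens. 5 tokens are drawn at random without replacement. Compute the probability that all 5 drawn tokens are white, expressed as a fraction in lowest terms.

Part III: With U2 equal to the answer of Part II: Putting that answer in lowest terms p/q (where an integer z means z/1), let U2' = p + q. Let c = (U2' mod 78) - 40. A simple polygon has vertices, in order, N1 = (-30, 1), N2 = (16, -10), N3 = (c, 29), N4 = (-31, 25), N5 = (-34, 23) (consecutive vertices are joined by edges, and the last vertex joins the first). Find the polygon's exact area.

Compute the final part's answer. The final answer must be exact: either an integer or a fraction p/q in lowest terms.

Part I: T(3) = -3*(-22) - 1*(2) + 3*(-18) = 10; iterating: T(3)=10, T(4)=-2, T(5)=-70, T(6)=242, T(7)=-662, T(8)=1534, T(9)=-3214, T(10)=6122, T(11)=-10550, T(12)=15886; answer 15886
Part II: U1 = 15886; r = 7; total draws C(12,5) = 792; favorable C(5,5) = 1; P = 1/792; answer 1/792
Part III: U2 = 1/792; threaded value p + q = 793; c = -27; cross terms: (-30*-10 - 16*1)=284, (16*29 - -27*-10)=194, (-27*25 - -31*29)=224, (-31*23 - -34*25)=137, (-34*1 - -30*23)=656; twice the area = |1495| = 1495; area = 1495/2; answer 1495/2

1495/2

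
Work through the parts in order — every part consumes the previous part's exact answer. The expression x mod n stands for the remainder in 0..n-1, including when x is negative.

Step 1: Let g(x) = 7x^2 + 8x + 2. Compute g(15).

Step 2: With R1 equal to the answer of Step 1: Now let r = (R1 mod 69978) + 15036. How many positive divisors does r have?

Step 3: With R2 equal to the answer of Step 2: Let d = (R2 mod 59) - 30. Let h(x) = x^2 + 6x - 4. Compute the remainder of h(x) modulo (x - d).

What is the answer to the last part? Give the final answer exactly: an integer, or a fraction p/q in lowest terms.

Step 1: 7*(15)^2 + 8*(15)^1 + 2 = (1575) + (120) + (2) = 1697; answer 1697
Step 2: R1 = 1697; r = 16733; 16733 = 29 * 577; number of divisors = (1+1) * (1+1) = 4; answer 4
Step 3: R2 = 4; d = -26; remainder = value at the root: 1*(-26)^2 + 6*(-26)^1 - 4 = (676) + (-156) + (-4) = 516; answer 516

516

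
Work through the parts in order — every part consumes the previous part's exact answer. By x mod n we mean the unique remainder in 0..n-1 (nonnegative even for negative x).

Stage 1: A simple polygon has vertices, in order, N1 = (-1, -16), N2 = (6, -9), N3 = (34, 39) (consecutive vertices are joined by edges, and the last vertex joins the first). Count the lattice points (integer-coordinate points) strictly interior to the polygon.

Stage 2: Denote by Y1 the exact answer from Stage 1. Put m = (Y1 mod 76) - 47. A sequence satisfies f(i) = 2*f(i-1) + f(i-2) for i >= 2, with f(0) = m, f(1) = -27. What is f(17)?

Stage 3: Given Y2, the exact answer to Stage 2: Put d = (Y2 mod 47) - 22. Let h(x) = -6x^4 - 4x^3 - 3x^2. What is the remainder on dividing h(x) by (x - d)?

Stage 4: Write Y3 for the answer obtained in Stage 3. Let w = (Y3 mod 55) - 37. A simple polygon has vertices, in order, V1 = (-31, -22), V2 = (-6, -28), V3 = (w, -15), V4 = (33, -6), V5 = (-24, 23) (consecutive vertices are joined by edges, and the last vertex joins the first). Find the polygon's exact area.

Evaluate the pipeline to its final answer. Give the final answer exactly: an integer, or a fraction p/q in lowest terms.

3463/2

Stage 1: cross terms: (-1*-9 - 6*-16)=105, (6*39 - 34*-9)=540, (34*-16 - -1*39)=-505; twice the area = |140| = 140; area = 70; boundary points = 7 + 4 + 5 = 16; strictly interior points = area - boundary/2 + 1 = 63; answer 63
Stage 2: Y1 = 63; m = 16; f(2) = 2*(-27) + 1*(16) = -38; iterating: f(2)=-38, f(3)=-103, f(4)=-244, f(5)=-591, f(6)=-1426, f(7)=-3443, f(8)=-8312, f(9)=-20067, f(10)=-48446, f(11)=-116959, f(12)=-282364, f(13)=-681687, f(14)=-1645738, f(15)=-3973163, f(16)=-9592064, f(17)=-23157291; answer -23157291
Stage 3: Y2 = -23157291; d = 10; remainder = value at the root: -6*(10)^4 - 4*(10)^3 - 3*(10)^2 = (-60000) + (-4000) + (-300) = -64300; answer -64300
Stage 4: Y3 = -64300; w = 13; cross terms: (-31*-28 - -6*-22)=736, (-6*-15 - 13*-28)=454, (13*-6 - 33*-15)=417, (33*23 - -24*-6)=615, (-24*-22 - -31*23)=1241; twice the area = |3463| = 3463; area = 3463/2; answer 3463/2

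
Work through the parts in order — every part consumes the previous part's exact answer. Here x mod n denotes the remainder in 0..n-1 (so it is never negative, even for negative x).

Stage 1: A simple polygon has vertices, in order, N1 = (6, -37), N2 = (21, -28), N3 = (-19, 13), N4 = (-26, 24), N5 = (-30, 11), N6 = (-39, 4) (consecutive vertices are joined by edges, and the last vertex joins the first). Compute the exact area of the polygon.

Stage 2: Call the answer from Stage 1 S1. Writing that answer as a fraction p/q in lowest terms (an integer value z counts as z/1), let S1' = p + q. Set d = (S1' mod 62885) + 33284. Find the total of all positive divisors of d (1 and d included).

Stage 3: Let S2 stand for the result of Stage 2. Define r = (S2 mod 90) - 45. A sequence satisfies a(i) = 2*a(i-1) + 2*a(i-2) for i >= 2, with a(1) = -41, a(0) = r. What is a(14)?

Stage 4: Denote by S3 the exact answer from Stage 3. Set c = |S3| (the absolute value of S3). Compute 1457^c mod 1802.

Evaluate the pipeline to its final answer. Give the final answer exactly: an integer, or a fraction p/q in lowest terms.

Stage 1: cross terms: (6*-28 - 21*-37)=609, (21*13 - -19*-28)=-259, (-19*24 - -26*13)=-118, (-26*11 - -30*24)=434, (-30*4 - -39*11)=309, (-39*-37 - 6*4)=1419; twice the area = |2394| = 2394; area = 1197; answer 1197
Stage 2: S1 = 1197; threaded value p + q = 1198; d = 34482; 34482 = 2 * 3 * 7 * 821; sigma = (1 + 2) * (1 + 3) * (1 + 7) * (1 + 821) = 3 * 4 * 8 * 822 = 78912; answer 78912
Stage 3: S2 = 78912; r = 27; a(2) = 2*(-41) + 2*(27) = -28; iterating: a(2)=-28, a(3)=-138, a(4)=-332, a(5)=-940, a(6)=-2544, a(7)=-6968, a(8)=-19024, a(9)=-51984, a(10)=-142016, a(11)=-388000, a(12)=-1060032, a(13)=-2896064, a(14)=-7912192; answer -7912192
Stage 4: S3 = -7912192; c = 7912192; squarings mod 1802: 1457^1=1457, 1457^2=93, 1457^4=1441, 1457^8=577, 1457^16=1361, 1457^32=1667, 1457^64=205, 1457^128=579, 1457^256=69, 1457^512=1157, 1457^1024=1565, 1457^2048=307, 1457^4096=545, 1457^8192=1497, 1457^16384=1123, 1457^32768=1531, 1457^65536=1361, 1457^131072=1667, 1457^262144=205, 1457^524288=579, 1457^1048576=69, 1457^2097152=1157, 1457^4194304=1565; 1457^7912192 = 1457^256 * 1457^512 * 1457^2048 * 1457^4096 * 1457^8192 * 1457^32768 * 1457^524288 * 1457^1048576 * 1457^2097152 * 1457^4194304 = 1497 (mod 1802); answer 1497

1497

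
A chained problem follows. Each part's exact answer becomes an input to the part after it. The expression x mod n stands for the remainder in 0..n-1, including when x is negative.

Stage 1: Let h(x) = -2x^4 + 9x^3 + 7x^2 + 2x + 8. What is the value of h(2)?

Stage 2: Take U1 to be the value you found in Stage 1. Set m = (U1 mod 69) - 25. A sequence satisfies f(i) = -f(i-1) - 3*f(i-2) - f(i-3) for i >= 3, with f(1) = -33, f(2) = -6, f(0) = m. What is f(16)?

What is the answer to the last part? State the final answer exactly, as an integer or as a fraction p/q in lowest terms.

Stage 1: -2*(2)^4 + 9*(2)^3 + 7*(2)^2 + 2*(2)^1 + 8 = (-32) + (72) + (28) + (4) + (8) = 80; answer 80
Stage 2: U1 = 80; m = -14; f(3) = -1*(-6) - 3*(-33) - 1*(-14) = 119; iterating: f(3)=119, f(4)=-68, f(5)=-283, f(6)=368, f(7)=549, f(8)=-1370, f(9)=-645, f(10)=4206, f(11)=-901, f(12)=-11072, f(13)=9569, f(14)=24548, f(15)=-42183, f(16)=-41030; answer -41030

-41030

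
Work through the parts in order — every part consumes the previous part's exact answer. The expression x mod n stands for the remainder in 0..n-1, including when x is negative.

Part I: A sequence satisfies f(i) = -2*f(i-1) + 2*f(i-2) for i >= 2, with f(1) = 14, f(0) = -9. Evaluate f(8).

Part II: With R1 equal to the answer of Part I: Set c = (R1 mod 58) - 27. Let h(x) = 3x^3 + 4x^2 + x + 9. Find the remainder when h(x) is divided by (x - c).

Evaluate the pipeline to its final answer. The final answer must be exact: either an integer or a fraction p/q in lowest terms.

Part I: f(2) = -2*(14) + 2*(-9) = -46; iterating: f(2)=-46, f(3)=120, f(4)=-332, f(5)=904, f(6)=-2472, f(7)=6752, f(8)=-18448; answer -18448
Part II: R1 = -18448; c = 27; remainder = value at the root: 3*(27)^3 + 4*(27)^2 + 1*(27)^1 + 9 = (59049) + (2916) + (27) + (9) = 62001; answer 62001

62001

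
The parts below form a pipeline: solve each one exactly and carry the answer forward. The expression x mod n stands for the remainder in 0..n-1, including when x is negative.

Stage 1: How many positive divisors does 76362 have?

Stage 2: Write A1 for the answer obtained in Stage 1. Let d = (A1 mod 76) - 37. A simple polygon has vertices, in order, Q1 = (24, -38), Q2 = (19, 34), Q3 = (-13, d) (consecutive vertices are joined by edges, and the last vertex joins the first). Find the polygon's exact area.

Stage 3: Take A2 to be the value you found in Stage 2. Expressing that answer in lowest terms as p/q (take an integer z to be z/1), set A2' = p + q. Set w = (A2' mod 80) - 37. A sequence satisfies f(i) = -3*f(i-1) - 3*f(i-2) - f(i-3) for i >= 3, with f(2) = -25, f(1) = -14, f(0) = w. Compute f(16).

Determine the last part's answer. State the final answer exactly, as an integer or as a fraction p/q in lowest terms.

Stage 1: 76362 = 2 * 3 * 11 * 13 * 89; number of divisors = (1+1) * (1+1) * (1+1) * (1+1) * (1+1) = 32; answer 32
Stage 2: A1 = 32; d = -5; cross terms: (24*34 - 19*-38)=1538, (19*-5 - -13*34)=347, (-13*-38 - 24*-5)=614; twice the area = |2499| = 2499; area = 2499/2; answer 2499/2
Stage 3: A2 = 2499/2; threaded value p + q = 2501; w = -16; f(3) = -3*(-25) - 3*(-14) - 1*(-16) = 133; iterating: f(3)=133, f(4)=-310, f(5)=556, f(6)=-871, f(7)=1255, f(8)=-1708, f(9)=2230, f(10)=-2821, f(11)=3481, f(12)=-4210, f(13)=5008, f(14)=-5875, f(15)=6811, f(16)=-7816; answer -7816

-7816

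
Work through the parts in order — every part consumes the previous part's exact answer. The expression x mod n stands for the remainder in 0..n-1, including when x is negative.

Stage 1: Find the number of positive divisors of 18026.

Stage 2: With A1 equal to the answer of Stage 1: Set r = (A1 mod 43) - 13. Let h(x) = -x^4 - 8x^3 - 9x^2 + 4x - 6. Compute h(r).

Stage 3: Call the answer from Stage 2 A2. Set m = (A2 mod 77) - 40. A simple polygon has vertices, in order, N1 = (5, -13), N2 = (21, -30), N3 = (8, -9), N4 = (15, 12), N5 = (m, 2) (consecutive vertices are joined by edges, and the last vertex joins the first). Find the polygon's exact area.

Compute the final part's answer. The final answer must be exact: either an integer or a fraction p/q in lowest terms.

Stage 1: 18026 = 2 * 9013; number of divisors = (1+1) * (1+1) = 4; answer 4
Stage 2: A1 = 4; r = -9; -1*(-9)^4 - 8*(-9)^3 - 9*(-9)^2 + 4*(-9)^1 - 6 = (-6561) + (5832) + (-729) + (-36) + (-6) = -1500; answer -1500
Stage 3: A2 = -1500; m = 0; cross terms: (5*-30 - 21*-13)=123, (21*-9 - 8*-30)=51, (8*12 - 15*-9)=231, (15*2 - 0*12)=30, (0*-13 - 5*2)=-10; twice the area = |425| = 425; area = 425/2; answer 425/2

425/2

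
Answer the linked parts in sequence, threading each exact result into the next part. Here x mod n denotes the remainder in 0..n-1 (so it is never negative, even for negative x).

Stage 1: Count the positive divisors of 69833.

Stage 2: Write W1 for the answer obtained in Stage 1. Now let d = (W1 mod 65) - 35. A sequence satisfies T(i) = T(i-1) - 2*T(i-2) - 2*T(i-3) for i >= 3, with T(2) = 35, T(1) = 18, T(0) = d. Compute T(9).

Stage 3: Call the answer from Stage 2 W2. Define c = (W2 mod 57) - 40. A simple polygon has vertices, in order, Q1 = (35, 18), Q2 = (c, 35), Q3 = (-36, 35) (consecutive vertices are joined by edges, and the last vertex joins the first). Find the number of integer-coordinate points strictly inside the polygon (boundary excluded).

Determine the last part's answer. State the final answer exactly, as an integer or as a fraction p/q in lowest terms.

Stage 1: 69833 is prime, so its only divisors are 1 and 69833; count = 2; answer 2
Stage 2: W1 = 2; d = -33; T(3) = 1*(35) - 2*(18) - 2*(-33) = 65; iterating: T(3)=65, T(4)=-41, T(5)=-241, T(6)=-289, T(7)=275, T(8)=1335, T(9)=1363; answer 1363
Stage 3: W2 = 1363; c = 12; cross terms: (35*35 - 12*18)=1009, (12*35 - -36*35)=1680, (-36*18 - 35*35)=-1873; twice the area = |816| = 816; area = 408; boundary points = 1 + 48 + 1 = 50; strictly interior points = area - boundary/2 + 1 = 384; answer 384

384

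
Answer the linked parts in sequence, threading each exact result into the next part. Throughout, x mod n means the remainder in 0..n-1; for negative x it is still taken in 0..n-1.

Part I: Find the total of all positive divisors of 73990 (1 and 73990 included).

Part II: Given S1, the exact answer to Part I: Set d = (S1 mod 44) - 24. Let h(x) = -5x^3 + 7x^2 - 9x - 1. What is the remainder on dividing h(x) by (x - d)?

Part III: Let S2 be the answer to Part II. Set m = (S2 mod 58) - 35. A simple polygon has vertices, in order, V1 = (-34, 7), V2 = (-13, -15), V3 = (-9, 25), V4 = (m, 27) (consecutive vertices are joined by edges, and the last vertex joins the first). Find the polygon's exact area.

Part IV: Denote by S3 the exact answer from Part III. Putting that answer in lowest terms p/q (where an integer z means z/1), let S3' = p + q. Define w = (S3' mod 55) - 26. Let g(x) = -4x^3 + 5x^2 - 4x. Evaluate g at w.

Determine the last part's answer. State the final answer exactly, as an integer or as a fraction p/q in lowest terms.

1645

Part I: 73990 = 2 * 5 * 7^2 * 151; sigma = (1 + 2) * (1 + 5) * (1 + 7 + 49) * (1 + 151) = 3 * 6 * 57 * 152 = 155952; answer 155952
Part II: S1 = 155952; d = -8; remainder = value at the root: -5*(-8)^3 + 7*(-8)^2 - 9*(-8)^1 - 1 = (2560) + (448) + (72) + (-1) = 3079; answer 3079
Part III: S2 = 3079; m = -30; cross terms: (-34*-15 - -13*7)=601, (-13*25 - -9*-15)=-460, (-9*27 - -30*25)=507, (-30*7 - -34*27)=708; twice the area = |1356| = 1356; area = 678; answer 678
Part IV: S3 = 678; threaded value p + q = 679; w = -7; -4*(-7)^3 + 5*(-7)^2 - 4*(-7)^1 = (1372) + (245) + (28) = 1645; answer 1645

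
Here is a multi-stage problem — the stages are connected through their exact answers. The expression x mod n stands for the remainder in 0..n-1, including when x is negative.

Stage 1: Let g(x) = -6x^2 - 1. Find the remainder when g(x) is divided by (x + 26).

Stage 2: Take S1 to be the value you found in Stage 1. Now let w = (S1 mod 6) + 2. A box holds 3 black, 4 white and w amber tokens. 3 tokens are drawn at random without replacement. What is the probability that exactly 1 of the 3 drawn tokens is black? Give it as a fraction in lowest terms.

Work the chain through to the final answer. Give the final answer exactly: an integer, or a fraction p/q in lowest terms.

Stage 1: remainder = value at the root: -6*(-26)^2 - 1 = (-4056) + (-1) = -4057; answer -4057
Stage 2: S1 = -4057; w = 7; total draws C(14,3) = 364; favorable C(3,1)*C(11,2) = 165; P = 165/364; answer 165/364

165/364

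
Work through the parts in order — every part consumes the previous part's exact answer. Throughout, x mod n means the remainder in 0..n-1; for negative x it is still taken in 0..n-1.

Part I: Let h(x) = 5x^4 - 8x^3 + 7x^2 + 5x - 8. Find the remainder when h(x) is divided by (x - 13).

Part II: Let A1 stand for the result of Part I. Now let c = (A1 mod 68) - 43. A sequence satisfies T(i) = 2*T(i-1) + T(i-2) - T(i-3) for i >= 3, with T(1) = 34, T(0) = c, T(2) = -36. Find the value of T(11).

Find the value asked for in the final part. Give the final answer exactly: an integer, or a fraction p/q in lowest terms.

Part I: remainder = value at the root: 5*(13)^4 - 8*(13)^3 + 7*(13)^2 + 5*(13)^1 - 8 = (142805) + (-17576) + (1183) + (65) + (-8) = 126469; answer 126469
Part II: A1 = 126469; c = 14; T(3) = 2*(-36) + 1*(34) - 1*(14) = -52; iterating: T(3)=-52, T(4)=-174, T(5)=-364, T(6)=-850, T(7)=-1890, T(8)=-4266, T(9)=-9572, T(10)=-21520, T(11)=-48346; answer -48346

-48346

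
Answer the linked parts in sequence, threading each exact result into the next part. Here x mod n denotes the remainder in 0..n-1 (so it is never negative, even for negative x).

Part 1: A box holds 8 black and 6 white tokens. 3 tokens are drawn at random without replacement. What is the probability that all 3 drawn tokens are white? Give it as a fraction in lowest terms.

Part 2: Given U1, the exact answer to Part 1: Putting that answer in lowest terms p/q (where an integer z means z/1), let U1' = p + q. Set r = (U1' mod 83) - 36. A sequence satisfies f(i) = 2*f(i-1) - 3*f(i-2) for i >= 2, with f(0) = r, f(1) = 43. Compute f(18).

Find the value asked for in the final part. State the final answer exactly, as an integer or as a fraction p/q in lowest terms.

Part 1: total draws C(14,3) = 364; favorable C(6,3) = 20; P = 5/91; answer 5/91
Part 2: U1 = 5/91; threaded value p + q = 96; r = -23; f(2) = 2*(43) - 3*(-23) = 155; iterating: f(2)=155, f(3)=181, f(4)=-103, f(5)=-749, f(6)=-1189, f(7)=-131, f(8)=3305, f(9)=7003, f(10)=4091, f(11)=-12827, f(12)=-37927, f(13)=-37373, f(14)=39035, f(15)=190189, f(16)=263273, f(17)=-44021, f(18)=-877861; answer -877861

-877861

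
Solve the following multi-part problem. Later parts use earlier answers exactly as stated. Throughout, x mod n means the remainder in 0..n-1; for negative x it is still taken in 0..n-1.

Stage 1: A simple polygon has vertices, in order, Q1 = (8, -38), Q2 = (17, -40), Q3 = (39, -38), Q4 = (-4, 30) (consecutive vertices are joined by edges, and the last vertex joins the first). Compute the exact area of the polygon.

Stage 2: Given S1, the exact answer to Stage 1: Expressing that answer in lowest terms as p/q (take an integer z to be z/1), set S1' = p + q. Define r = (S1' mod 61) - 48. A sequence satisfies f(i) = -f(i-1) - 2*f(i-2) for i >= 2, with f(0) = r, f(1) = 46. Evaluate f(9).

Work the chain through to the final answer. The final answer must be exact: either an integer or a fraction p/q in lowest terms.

Stage 1: cross terms: (8*-40 - 17*-38)=326, (17*-38 - 39*-40)=914, (39*30 - -4*-38)=1018, (-4*-38 - 8*30)=-88; twice the area = |2170| = 2170; area = 1085; answer 1085
Stage 2: S1 = 1085; threaded value p + q = 1086; r = 1; f(2) = -1*(46) - 2*(1) = -48; iterating: f(2)=-48, f(3)=-44, f(4)=140, f(5)=-52, f(6)=-228, f(7)=332, f(8)=124, f(9)=-788; answer -788

-788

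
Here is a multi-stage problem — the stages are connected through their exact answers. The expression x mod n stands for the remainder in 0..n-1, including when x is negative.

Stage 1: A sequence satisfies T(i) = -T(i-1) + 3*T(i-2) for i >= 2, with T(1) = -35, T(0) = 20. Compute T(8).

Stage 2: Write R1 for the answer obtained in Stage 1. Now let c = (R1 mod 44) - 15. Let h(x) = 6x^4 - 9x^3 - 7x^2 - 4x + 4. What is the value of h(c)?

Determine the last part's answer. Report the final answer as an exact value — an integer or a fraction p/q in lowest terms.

Stage 1: T(2) = -1*(-35) + 3*(20) = 95; iterating: T(2)=95, T(3)=-200, T(4)=485, T(5)=-1085, T(6)=2540, T(7)=-5795, T(8)=13415; answer 13415
Stage 2: R1 = 13415; c = 24; 6*(24)^4 - 9*(24)^3 - 7*(24)^2 - 4*(24)^1 + 4 = (1990656) + (-124416) + (-4032) + (-96) + (4) = 1862116; answer 1862116

1862116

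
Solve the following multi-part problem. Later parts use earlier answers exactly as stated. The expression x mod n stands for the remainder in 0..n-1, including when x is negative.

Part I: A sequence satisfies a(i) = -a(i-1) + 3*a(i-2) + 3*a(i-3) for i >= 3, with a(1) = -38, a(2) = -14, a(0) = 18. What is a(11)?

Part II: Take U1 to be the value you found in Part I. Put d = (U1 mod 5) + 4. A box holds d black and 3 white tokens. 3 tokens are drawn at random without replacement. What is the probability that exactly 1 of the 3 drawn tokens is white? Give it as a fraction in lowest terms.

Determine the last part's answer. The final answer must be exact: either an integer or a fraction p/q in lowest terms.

28/55

Part I: a(3) = -1*(-14) + 3*(-38) + 3*(18) = -46; iterating: a(3)=-46, a(4)=-110, a(5)=-70, a(6)=-398, a(7)=-142, a(8)=-1262, a(9)=-358, a(10)=-3854, a(11)=-1006; answer -1006
Part II: U1 = -1006; d = 8; total draws C(11,3) = 165; favorable C(3,1)*C(8,2) = 84; P = 28/55; answer 28/55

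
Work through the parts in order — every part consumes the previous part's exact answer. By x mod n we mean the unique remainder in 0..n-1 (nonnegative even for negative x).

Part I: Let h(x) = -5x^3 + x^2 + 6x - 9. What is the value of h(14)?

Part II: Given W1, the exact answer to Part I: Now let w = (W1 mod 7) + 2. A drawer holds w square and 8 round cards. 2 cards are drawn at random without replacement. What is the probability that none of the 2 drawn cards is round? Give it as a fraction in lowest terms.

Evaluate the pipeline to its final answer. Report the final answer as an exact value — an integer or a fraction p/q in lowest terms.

Part I: -5*(14)^3 + 1*(14)^2 + 6*(14)^1 - 9 = (-13720) + (196) + (84) + (-9) = -13449; answer -13449
Part II: W1 = -13449; w = 7; total draws C(15,2) = 105; favorable C(7,2) = 21; P = 1/5; answer 1/5

1/5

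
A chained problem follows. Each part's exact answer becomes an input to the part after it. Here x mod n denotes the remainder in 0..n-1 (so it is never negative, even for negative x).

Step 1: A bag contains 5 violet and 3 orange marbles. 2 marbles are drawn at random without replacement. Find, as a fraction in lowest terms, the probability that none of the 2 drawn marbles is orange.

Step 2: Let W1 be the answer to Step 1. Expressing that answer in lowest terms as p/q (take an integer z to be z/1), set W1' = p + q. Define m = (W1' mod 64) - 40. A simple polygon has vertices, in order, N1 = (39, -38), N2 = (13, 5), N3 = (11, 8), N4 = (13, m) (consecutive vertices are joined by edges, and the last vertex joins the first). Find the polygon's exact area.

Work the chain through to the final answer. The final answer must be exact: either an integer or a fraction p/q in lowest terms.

364

Step 1: total draws C(8,2) = 28; favorable C(5,2) = 10; P = 5/14; answer 5/14
Step 2: W1 = 5/14; threaded value p + q = 19; m = -21; cross terms: (39*5 - 13*-38)=689, (13*8 - 11*5)=49, (11*-21 - 13*8)=-335, (13*-38 - 39*-21)=325; twice the area = |728| = 728; area = 364; answer 364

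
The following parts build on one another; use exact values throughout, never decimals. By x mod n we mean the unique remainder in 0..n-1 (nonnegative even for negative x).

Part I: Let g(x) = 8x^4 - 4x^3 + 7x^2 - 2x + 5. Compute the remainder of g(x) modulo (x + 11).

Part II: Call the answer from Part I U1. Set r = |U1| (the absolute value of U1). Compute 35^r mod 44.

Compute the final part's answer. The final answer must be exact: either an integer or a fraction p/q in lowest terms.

9

Part I: remainder = value at the root: 8*(-11)^4 - 4*(-11)^3 + 7*(-11)^2 - 2*(-11)^1 + 5 = (117128) + (5324) + (847) + (22) + (5) = 123326; answer 123326
Part II: U1 = 123326; r = 123326; squarings mod 44: 35^1=35, 35^2=37, 35^4=5, 35^8=25, 35^16=9, 35^32=37, 35^64=5, 35^128=25, 35^256=9, 35^512=37, 35^1024=5, 35^2048=25, 35^4096=9, 35^8192=37, 35^16384=5, 35^32768=25, 35^65536=9; 35^123326 = 35^2 * 35^4 * 35^8 * 35^16 * 35^32 * 35^128 * 35^256 * 35^8192 * 35^16384 * 35^32768 * 35^65536 = 9 (mod 44); answer 9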